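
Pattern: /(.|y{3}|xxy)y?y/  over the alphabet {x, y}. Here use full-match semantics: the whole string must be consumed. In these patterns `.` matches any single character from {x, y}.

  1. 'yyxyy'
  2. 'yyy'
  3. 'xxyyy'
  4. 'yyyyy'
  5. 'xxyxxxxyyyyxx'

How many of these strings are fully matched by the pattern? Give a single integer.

3

1 → no match
2 → match
3 → match
4 → match
5 → no match — must end with 'y'
Total matched: 3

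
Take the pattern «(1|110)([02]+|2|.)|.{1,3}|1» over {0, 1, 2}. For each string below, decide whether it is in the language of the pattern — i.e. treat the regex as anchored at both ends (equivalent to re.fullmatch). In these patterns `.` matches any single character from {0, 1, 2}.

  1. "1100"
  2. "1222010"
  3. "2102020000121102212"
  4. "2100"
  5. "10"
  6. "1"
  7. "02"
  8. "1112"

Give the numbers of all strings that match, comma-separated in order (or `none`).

1, 5, 6, 7

1 → match
2 → no match
3 → no match
4 → no match
5 → match
6 → match
7 → match
8 → no match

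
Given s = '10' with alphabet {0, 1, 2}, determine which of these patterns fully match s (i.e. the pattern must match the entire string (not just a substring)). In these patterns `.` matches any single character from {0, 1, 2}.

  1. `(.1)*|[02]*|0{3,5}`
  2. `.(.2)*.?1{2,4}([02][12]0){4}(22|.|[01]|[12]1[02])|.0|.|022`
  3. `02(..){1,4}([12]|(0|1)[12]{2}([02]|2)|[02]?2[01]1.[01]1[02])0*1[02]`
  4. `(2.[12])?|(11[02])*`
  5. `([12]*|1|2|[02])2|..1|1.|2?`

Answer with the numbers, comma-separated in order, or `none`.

2, 5

1 → no match
2 → match
3 → no match — must start with '02'
4 → no match
5 → match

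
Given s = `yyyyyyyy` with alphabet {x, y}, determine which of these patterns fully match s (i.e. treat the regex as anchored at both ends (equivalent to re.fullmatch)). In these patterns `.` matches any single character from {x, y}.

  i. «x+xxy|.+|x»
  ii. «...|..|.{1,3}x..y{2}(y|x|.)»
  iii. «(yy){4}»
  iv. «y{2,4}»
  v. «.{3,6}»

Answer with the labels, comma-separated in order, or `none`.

i, iii

i → match
ii → no match
iii → match
iv → no match
v → no match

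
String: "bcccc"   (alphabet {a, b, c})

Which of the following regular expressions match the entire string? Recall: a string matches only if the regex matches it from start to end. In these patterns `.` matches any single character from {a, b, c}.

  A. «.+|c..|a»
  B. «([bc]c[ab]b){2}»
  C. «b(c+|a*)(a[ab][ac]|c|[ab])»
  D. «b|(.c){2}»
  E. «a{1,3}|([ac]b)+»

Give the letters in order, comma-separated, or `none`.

A, C

A → match
B → no match — must end with "b"
C → match
D → no match
E → no match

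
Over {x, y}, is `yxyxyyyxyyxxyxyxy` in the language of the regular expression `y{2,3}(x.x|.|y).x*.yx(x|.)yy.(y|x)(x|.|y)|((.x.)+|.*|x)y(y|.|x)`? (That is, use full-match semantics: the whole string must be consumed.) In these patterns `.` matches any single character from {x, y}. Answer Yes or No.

No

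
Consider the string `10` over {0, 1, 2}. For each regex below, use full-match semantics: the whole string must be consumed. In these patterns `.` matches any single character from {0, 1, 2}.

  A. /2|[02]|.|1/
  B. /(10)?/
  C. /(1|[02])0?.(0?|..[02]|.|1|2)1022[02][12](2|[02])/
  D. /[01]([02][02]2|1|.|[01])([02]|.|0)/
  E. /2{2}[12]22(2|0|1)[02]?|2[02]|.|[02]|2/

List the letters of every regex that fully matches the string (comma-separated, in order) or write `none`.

A → no match
B → match
C → no match
D → no match
E → no match

B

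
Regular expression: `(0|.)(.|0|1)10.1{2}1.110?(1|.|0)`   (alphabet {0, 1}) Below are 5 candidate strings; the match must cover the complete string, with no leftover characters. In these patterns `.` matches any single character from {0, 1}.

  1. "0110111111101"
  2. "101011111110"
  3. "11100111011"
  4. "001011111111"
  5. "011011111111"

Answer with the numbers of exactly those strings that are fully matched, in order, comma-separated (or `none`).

1, 2, 4, 5

1 → match
2. "101011111110" → match
3. "11100111011" → no match
4. "001011111111" → match
5. "011011111111" → match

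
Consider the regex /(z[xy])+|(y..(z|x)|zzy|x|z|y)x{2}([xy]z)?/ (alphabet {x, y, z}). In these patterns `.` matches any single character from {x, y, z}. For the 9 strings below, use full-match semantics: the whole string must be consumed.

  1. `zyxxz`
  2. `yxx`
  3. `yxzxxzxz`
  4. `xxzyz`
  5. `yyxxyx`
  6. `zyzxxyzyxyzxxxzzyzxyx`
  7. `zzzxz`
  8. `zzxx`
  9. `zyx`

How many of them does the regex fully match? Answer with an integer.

1

1 → no match
2 → match
3 → no match
4 → no match
5 → no match
6 → no match
7 → no match
8 → no match
9 → no match
Total matched: 1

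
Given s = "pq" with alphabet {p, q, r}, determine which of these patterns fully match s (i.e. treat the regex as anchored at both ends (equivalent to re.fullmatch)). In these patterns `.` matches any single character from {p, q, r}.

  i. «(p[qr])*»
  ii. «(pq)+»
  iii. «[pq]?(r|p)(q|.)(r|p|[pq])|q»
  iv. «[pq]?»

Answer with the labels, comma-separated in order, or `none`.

i, ii

i → match
ii → match
iii → no match
iv → no match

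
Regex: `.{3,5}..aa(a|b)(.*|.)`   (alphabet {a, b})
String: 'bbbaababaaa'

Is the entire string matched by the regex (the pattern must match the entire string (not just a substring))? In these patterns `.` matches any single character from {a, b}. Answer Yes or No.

No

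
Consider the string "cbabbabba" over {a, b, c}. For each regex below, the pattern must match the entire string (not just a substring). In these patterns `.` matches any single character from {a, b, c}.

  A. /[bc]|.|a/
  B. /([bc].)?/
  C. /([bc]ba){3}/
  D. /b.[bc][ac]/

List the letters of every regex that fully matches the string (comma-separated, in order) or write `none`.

A → no match
B → no match
C → match
D → no match — must start with "b"

C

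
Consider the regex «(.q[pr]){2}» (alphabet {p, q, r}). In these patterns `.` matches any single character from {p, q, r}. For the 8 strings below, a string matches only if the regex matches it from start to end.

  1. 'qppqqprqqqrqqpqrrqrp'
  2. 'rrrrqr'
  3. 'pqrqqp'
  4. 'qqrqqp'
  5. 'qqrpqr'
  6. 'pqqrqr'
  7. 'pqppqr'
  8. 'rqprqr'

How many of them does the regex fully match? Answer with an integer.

5

1 → no match
2. 'rrrrqr' → no match
3. 'pqrqqp' → match
4. 'qqrqqp' → match
5. 'qqrpqr' → match
6. 'pqqrqr' → no match
7. 'pqppqr' → match
8. 'rqprqr' → match
Total matched: 5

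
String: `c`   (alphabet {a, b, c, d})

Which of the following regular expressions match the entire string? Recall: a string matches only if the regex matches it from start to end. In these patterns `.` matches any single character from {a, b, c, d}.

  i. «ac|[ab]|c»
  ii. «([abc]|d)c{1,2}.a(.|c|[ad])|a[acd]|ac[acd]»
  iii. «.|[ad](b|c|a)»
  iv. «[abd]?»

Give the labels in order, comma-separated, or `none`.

i → match
ii → no match
iii → match
iv → no match

i, iii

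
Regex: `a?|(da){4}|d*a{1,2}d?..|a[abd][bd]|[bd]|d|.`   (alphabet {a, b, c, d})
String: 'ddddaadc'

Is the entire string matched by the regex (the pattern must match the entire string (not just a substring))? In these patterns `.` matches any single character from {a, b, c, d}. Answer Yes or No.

Yes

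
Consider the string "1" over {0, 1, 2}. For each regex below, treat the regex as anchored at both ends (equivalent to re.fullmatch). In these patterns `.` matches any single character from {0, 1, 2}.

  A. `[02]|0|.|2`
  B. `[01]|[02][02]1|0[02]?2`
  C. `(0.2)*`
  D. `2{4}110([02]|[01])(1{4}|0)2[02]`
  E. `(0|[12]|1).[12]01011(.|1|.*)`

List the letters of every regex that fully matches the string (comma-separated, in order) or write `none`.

A, B

A → match
B → match
C → no match
D → no match — must start with "2"
E → no match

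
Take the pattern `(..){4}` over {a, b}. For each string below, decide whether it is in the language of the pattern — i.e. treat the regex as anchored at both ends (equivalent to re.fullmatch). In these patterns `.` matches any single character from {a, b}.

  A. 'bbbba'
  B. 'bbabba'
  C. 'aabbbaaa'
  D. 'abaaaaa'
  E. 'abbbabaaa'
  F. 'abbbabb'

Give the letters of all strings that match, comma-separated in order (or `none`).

A → no match
B → no match
C → match
D → no match
E → no match
F → no match

C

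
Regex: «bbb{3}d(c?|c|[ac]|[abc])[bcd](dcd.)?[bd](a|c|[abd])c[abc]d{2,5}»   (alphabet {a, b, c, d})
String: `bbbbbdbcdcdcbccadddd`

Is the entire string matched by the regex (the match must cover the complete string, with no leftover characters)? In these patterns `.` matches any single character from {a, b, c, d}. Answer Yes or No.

Yes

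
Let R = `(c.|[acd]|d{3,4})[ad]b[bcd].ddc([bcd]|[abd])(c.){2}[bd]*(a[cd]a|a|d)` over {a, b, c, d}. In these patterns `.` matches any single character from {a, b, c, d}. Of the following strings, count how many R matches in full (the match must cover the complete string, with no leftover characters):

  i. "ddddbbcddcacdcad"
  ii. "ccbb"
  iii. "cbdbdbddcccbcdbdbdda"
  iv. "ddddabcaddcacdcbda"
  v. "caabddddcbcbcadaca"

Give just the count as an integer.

4

i → match
ii. "ccbb" → no match
iii → match
iv → match
v → match
Total matched: 4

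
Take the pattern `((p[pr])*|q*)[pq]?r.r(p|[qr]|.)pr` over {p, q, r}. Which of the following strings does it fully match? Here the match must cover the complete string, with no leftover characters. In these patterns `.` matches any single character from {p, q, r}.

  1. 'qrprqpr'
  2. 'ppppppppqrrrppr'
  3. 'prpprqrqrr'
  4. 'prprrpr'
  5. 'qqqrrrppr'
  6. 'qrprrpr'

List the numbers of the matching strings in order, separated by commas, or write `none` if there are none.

1. 'qrprqpr' → match
2 → match
3. 'prpprqrqrr' → no match — must end with 'pr'
4. 'prprrpr' → match
5. 'qqqrrrppr' → match
6. 'qrprrpr' → match

1, 2, 4, 5, 6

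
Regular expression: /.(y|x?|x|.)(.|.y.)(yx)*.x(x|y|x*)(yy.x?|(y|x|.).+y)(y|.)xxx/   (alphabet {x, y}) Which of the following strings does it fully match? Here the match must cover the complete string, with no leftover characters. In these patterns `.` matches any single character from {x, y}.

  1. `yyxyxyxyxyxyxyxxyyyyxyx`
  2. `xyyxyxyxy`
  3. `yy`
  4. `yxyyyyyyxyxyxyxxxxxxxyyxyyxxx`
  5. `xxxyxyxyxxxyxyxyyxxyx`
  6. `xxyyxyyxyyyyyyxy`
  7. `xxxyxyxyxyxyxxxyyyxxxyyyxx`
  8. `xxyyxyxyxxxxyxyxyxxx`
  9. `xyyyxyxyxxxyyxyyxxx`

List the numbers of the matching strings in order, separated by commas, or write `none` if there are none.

9

1 → no match — must end with `xxx`
2 → no match — must end with `xxx`
3 → no match — must end with `xxx`
4 → no match
5 → no match — must end with `xxx`
6 → no match — must end with `xxx`
7 → no match — must end with `xxx`
8 → no match
9 → match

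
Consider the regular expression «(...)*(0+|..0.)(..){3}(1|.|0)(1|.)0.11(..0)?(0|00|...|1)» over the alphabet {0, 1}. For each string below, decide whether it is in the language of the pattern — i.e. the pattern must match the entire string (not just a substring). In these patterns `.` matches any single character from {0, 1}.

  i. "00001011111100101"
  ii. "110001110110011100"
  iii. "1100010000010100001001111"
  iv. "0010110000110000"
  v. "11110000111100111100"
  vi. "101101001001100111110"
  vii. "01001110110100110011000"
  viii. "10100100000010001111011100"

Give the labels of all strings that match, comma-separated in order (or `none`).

i → no match
ii → match
iii → no match
iv → no match
v → no match
vi → no match
vii → no match
viii → match

ii, viii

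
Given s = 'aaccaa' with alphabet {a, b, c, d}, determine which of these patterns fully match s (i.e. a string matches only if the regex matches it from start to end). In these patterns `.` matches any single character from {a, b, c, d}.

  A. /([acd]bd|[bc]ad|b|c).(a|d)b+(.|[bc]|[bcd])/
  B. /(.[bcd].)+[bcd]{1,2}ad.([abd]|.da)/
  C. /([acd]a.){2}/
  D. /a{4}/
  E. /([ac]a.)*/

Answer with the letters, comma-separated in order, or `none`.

A → no match
B → no match
C → match
D → no match
E → match

C, E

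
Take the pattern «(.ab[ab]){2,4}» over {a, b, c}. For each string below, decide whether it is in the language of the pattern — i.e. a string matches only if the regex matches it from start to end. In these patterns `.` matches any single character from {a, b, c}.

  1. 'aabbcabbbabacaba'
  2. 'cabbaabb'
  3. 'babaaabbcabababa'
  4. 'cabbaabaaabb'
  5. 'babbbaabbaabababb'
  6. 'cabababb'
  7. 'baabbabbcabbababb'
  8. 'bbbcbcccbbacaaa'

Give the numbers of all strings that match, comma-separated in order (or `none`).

1, 2, 3, 4, 6

1 → match
2 → match
3 → match
4 → match
5 → no match
6 → match
7 → no match
8 → no match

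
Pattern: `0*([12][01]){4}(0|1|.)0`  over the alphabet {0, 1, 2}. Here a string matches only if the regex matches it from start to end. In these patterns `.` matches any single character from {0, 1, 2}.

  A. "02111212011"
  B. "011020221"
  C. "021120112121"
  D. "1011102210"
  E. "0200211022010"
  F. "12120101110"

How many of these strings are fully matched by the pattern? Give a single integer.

0

A → no match — must end with "0"
B → no match — must end with "0"
C → no match — must end with "0"
D → no match
E → no match
F → no match
Total matched: 0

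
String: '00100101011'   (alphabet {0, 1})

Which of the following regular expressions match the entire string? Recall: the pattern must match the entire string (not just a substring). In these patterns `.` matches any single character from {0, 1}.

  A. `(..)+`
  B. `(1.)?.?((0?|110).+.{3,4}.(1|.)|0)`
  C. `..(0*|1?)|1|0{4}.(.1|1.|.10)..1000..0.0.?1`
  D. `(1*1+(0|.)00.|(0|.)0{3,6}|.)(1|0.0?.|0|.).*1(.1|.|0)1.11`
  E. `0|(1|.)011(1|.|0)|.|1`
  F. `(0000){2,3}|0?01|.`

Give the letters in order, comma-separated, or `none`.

A → no match
B → match
C → no match
D → match
E → no match
F → no match

B, D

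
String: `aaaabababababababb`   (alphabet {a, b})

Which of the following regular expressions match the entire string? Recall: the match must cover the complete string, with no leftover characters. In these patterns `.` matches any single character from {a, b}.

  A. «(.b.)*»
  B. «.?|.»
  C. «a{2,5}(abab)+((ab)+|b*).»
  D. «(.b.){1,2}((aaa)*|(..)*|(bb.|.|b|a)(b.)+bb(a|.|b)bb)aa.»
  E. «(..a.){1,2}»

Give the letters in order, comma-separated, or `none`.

C

A → no match
B → no match
C → match
D → no match
E → no match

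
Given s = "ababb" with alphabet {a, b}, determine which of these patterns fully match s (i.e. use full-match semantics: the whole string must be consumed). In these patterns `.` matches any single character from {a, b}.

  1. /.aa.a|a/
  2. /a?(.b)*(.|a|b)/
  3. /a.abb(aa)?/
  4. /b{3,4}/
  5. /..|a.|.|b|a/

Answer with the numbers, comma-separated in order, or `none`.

2, 3

1 → no match — must end with "a"
2 → match
3 → match
4 → no match — must start with "b"
5 → no match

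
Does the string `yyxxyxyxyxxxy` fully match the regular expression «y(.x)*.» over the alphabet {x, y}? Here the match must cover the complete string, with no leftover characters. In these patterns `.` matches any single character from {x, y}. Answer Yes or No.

No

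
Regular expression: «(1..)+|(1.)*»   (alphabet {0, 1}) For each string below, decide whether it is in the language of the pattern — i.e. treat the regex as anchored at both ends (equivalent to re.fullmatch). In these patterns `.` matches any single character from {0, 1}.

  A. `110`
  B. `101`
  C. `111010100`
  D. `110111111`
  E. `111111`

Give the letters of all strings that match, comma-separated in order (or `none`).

A, B, D, E

A → match
B → match
C → no match
D → match
E → match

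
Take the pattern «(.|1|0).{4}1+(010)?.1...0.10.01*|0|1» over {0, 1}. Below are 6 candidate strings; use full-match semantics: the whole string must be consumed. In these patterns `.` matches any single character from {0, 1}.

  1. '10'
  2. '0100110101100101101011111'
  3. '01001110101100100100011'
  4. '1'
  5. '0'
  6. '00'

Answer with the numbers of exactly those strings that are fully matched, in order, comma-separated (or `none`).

1. '10' → no match
2 → match
3 → match
4. '1' → match
5. '0' → match
6. '00' → no match

2, 3, 4, 5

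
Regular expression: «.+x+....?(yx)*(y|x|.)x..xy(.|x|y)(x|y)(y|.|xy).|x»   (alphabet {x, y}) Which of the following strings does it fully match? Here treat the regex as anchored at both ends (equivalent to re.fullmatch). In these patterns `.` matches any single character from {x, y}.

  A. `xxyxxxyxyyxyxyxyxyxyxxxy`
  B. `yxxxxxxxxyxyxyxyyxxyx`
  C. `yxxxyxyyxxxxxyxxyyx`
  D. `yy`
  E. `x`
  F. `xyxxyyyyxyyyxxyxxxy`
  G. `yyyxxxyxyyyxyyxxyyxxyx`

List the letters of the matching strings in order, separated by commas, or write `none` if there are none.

A → no match
B → no match
C → no match
D → no match
E → match
F → no match
G → no match

E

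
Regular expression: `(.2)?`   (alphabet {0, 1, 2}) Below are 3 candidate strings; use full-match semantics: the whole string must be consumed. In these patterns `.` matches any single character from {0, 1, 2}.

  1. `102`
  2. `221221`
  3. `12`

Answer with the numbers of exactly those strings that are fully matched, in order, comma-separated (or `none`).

3

1 → no match
2 → no match
3 → match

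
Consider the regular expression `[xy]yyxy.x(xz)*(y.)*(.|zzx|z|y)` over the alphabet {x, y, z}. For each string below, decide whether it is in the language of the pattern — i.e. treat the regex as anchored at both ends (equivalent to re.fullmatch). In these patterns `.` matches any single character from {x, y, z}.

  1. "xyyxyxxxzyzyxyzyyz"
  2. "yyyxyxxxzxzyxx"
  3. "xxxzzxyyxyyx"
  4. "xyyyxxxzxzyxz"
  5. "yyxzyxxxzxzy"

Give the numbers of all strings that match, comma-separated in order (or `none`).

1 → match
2 → match
3 → no match
4 → no match
5 → no match

1, 2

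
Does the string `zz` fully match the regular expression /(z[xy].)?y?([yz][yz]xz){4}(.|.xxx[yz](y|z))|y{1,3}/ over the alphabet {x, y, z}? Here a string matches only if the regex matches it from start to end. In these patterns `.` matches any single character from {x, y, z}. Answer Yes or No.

No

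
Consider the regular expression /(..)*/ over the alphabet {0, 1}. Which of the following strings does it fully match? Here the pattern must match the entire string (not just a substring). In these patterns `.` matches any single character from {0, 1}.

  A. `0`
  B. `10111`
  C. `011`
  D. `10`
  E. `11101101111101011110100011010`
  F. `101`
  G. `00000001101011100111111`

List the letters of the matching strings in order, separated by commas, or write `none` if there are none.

A. `0` → no match
B. `10111` → no match
C. `011` → no match
D. `10` → match
E → no match
F. `101` → no match
G → no match

D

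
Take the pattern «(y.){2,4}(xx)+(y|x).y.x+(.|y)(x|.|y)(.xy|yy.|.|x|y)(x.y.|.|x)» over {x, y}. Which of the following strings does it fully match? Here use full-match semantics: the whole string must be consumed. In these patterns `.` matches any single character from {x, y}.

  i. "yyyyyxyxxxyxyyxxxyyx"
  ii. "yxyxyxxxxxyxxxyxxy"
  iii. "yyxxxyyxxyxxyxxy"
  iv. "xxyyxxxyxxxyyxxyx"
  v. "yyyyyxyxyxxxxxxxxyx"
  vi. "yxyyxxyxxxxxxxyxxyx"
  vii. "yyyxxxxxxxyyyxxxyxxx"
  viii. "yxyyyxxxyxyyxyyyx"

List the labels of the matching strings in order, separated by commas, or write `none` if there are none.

i → match
ii → match
iii → no match
iv → no match — must start with "y"
v → no match
vi → no match
vii → match
viii → match

i, ii, vii, viii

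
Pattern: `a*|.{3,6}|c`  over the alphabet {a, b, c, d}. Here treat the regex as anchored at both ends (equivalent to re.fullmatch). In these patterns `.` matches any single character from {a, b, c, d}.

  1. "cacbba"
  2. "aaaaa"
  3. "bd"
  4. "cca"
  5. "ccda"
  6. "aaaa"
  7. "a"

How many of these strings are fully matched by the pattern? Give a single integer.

1 → match
2 → match
3 → no match
4 → match
5 → match
6 → match
7 → match
Total matched: 6

6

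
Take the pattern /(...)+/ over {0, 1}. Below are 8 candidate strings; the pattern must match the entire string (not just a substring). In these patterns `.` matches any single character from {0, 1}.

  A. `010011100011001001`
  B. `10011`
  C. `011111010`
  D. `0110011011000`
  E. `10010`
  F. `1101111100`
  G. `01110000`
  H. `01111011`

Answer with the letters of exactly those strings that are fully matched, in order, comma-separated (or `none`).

A → match
B → no match
C → match
D → no match
E → no match
F → no match
G → no match
H → no match

A, C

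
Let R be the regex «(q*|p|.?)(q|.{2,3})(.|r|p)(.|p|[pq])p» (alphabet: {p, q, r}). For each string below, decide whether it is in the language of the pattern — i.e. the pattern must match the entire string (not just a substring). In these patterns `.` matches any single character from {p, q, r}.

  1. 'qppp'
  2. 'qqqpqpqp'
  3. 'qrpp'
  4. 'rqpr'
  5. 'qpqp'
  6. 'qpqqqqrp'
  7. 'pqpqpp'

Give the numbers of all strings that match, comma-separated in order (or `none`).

1, 2, 3, 5, 7

1 → match
2 → match
3 → match
4 → no match — must end with 'p'
5 → match
6 → no match
7 → match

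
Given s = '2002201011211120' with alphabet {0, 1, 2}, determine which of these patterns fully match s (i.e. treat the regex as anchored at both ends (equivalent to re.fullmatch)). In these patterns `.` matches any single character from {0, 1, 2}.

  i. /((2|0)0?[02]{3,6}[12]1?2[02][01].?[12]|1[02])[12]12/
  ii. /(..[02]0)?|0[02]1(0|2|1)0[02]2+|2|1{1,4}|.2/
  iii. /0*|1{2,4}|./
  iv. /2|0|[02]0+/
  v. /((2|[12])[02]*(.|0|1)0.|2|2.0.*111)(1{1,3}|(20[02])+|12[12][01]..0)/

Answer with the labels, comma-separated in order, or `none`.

v

i → no match — must end with '12'
ii → no match
iii → no match
iv → no match
v → match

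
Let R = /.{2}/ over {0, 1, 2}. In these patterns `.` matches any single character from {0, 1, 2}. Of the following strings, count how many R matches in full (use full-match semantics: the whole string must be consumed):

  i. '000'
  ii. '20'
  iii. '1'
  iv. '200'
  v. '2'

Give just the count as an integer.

i → no match
ii → match
iii → no match
iv → no match
v → no match
Total matched: 1

1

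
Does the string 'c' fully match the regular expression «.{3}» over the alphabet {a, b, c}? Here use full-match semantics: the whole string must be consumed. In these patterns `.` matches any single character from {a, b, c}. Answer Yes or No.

No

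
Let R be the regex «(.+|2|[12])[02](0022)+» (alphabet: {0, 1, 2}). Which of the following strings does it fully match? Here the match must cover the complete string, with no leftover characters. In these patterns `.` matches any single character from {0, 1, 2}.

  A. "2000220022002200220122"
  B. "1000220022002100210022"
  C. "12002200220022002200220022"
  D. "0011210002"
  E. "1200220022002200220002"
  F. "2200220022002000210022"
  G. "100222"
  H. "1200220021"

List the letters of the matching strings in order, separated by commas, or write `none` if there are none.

C

A → no match — must end with "0022"
B → no match
C → match
D → no match — must end with "0022"
E → no match — must end with "0022"
F → no match
G → no match — must end with "0022"
H → no match — must end with "0022"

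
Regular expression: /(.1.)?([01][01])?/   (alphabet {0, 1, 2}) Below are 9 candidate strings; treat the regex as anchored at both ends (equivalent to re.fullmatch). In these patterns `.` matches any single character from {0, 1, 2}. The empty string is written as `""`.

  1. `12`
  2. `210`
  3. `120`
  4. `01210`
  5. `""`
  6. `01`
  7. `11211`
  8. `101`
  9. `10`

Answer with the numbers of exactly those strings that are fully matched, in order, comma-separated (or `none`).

1 → no match
2 → match
3 → no match
4 → match
5 → match
6 → match
7 → match
8 → no match
9 → match

2, 4, 5, 6, 7, 9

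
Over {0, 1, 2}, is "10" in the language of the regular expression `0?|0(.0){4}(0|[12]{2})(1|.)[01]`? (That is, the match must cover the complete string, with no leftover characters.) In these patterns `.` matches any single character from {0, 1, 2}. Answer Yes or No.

No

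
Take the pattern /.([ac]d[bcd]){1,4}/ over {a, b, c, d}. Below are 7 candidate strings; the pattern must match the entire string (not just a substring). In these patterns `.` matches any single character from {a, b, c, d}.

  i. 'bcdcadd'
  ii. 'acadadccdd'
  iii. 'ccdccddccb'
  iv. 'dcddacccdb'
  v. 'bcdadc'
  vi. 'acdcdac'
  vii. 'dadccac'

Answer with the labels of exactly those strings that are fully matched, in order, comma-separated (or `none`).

i

i → match
ii → no match
iii → no match
iv → no match
v → no match
vi → no match
vii → no match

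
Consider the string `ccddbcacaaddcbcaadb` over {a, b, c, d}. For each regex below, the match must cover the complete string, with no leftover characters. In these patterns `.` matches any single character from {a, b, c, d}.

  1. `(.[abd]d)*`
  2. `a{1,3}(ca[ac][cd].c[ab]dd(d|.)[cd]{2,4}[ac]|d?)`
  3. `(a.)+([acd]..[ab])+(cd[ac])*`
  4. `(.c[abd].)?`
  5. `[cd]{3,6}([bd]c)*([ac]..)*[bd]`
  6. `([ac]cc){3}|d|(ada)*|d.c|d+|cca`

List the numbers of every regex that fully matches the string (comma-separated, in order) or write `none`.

1 → no match
2 → no match — must start with `a`
3 → no match — must start with `a`
4 → no match
5 → match
6 → no match

5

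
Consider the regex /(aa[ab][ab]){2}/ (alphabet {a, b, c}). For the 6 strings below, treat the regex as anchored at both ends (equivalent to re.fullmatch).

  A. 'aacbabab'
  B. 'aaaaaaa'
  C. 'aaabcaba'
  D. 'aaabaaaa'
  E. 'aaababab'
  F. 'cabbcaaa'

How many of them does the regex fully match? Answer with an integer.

A → no match
B → no match
C → no match
D → match
E → no match
F → no match — must start with 'aa'
Total matched: 1

1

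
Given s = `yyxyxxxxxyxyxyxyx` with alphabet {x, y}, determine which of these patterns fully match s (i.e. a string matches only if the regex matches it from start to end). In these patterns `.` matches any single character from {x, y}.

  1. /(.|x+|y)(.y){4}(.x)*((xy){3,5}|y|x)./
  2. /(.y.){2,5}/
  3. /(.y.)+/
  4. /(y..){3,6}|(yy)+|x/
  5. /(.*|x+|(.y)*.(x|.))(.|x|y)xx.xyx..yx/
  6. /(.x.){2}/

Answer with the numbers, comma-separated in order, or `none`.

5

1 → no match
2 → no match
3 → no match
4 → no match
5 → match
6 → no match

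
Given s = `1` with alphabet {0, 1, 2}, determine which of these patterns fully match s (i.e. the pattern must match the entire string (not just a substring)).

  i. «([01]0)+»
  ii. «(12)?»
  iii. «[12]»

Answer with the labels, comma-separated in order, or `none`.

i → no match — must end with `0`
ii → no match
iii → match

iii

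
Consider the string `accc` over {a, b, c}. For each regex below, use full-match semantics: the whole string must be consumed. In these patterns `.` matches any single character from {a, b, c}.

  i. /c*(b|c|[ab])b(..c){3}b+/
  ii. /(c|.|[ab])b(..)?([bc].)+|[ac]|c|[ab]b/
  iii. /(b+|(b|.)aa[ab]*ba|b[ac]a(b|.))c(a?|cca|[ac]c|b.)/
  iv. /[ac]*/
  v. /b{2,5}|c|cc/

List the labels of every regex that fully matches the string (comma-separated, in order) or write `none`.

iv

i → no match — must end with `b`
ii → no match
iii → no match
iv → match
v → no match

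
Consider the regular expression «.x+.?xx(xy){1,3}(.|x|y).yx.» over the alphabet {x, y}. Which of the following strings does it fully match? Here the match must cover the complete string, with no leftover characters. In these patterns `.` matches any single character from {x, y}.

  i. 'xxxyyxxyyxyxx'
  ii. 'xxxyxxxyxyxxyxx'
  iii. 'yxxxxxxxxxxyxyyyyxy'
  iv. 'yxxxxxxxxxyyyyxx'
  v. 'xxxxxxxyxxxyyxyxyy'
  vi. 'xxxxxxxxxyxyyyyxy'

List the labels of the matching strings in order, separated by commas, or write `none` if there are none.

ii, iii, iv, vi

i → no match
ii → match
iii → match
iv → match
v → no match
vi → match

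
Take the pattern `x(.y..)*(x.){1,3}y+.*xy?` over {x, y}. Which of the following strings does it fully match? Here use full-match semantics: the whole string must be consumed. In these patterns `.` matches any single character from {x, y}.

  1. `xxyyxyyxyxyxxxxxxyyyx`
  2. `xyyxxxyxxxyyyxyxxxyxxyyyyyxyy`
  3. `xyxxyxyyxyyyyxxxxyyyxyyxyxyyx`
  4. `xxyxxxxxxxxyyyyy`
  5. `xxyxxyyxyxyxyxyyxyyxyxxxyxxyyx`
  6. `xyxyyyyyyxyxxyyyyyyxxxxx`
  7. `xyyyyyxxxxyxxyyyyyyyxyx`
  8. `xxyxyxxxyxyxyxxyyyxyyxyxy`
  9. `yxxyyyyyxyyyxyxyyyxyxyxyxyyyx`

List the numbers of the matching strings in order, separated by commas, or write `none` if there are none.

1 → match
2 → no match
3 → no match
4 → no match
5 → match
6 → no match
7 → no match
8 → no match
9 → no match — must start with `x`

1, 5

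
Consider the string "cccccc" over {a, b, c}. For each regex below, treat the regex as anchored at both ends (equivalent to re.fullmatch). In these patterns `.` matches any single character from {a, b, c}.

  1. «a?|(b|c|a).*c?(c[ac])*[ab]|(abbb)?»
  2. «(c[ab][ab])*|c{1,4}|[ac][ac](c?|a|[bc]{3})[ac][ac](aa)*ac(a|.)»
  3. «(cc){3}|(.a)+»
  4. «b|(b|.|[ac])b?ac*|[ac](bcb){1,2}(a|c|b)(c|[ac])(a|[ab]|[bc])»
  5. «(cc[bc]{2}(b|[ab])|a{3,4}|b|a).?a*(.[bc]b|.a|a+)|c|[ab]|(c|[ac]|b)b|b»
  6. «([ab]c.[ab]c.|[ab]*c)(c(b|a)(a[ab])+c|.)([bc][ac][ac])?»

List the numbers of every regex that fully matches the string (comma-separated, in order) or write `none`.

1 → no match
2 → no match
3 → match
4 → no match
5 → no match
6 → no match

3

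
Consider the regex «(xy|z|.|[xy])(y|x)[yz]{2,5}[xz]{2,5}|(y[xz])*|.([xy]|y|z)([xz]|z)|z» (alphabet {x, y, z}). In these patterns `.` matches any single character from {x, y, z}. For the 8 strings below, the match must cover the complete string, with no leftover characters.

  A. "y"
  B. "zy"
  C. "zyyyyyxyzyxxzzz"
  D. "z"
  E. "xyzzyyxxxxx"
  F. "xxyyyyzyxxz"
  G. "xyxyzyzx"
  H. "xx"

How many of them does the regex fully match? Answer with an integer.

A → no match
B → no match
C → no match
D → match
E → match
F → no match
G → match
H → no match
Total matched: 3

3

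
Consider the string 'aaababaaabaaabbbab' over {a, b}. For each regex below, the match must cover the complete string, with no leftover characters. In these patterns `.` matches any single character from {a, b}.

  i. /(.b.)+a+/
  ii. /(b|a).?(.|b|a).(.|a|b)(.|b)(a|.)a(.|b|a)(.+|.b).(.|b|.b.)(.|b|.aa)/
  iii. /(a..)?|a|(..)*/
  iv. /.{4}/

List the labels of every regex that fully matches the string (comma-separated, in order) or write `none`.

i → no match — must end with 'a'
ii → match
iii → match
iv → no match

ii, iii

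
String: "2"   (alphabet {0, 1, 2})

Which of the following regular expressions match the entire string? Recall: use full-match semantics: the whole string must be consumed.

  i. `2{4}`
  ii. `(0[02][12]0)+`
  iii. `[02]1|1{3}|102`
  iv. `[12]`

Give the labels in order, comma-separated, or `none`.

iv

i → no match
ii → no match — must start with "0"
iii → no match
iv → match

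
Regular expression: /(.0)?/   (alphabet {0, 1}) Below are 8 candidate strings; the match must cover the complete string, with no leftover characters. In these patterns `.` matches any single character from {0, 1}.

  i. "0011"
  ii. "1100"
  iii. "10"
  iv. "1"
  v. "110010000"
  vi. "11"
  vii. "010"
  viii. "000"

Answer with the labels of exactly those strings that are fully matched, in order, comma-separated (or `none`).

iii

i → no match
ii → no match
iii → match
iv → no match
v → no match
vi → no match
vii → no match
viii → no match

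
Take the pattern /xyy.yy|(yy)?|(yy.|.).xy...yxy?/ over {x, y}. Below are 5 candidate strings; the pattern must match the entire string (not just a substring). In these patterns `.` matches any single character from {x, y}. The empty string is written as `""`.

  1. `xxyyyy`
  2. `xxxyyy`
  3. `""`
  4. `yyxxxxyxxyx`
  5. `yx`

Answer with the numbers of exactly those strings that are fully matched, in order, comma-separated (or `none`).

1 → no match
2 → no match
3 → match
4 → no match
5 → no match

3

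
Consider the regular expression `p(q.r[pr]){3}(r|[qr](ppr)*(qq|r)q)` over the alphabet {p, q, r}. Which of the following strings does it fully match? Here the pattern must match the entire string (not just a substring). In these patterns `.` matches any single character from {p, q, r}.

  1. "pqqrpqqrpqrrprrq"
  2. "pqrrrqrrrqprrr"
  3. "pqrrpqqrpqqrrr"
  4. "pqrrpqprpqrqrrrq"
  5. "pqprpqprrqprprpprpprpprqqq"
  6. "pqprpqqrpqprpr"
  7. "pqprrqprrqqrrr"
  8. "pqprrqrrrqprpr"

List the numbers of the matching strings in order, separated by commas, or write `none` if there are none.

1, 2, 3, 5, 6, 7, 8

1 → match
2 → match
3 → match
4 → no match
5 → match
6 → match
7 → match
8 → match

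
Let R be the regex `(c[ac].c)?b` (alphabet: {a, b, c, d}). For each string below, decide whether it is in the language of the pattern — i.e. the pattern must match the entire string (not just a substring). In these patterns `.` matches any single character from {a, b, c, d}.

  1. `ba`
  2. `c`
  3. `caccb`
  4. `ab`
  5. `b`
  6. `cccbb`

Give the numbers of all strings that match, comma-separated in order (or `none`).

3, 5

1 → no match — must end with `b`
2 → no match — must end with `b`
3 → match
4 → no match
5 → match
6 → no match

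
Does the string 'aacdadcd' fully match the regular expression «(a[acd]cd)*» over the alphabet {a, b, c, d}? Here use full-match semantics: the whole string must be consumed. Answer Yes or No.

Yes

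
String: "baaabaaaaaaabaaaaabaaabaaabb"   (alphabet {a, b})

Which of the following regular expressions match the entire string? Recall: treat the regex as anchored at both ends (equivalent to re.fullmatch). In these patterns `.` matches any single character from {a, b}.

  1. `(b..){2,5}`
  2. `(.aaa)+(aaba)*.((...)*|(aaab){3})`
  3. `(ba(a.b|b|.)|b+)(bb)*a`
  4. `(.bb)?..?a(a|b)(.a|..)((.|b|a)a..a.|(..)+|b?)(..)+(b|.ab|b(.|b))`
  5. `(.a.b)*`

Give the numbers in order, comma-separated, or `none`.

1 → no match
2 → match
3 → no match — must end with "a"
4 → match
5 → no match

2, 4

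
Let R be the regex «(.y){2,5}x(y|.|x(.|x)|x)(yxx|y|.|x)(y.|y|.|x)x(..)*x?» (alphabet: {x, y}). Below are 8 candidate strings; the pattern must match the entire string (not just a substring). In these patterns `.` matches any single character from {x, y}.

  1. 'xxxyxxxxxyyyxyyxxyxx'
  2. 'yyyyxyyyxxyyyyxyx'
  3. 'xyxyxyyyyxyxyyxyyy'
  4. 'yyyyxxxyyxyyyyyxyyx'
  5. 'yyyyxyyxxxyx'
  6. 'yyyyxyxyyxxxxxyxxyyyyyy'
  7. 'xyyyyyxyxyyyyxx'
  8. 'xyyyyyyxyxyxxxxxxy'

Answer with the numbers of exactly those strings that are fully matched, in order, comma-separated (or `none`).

1 → no match
2 → match
3 → match
4 → match
5 → match
6 → match
7 → match
8 → no match

2, 3, 4, 5, 6, 7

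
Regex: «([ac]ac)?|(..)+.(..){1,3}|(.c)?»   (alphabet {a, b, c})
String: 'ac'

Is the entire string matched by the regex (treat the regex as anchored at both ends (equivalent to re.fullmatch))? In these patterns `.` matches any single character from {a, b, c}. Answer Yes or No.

Yes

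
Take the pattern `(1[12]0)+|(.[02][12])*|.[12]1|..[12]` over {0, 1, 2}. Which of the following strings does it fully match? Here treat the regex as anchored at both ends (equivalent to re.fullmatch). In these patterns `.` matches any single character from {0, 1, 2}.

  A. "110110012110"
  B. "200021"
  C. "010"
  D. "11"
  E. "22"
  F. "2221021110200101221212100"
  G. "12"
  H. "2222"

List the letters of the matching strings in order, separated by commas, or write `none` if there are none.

A → no match
B → no match
C → no match
D → no match
E → no match
F → no match
G → no match
H → no match

none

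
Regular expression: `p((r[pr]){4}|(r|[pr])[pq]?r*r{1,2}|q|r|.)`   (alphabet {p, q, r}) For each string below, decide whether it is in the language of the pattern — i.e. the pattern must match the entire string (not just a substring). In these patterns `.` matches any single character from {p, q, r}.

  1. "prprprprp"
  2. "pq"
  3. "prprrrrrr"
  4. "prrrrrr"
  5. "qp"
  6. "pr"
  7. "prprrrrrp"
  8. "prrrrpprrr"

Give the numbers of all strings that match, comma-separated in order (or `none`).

1 → match
2 → match
3 → match
4 → match
5 → no match — must start with "p"
6 → match
7 → match
8 → no match

1, 2, 3, 4, 6, 7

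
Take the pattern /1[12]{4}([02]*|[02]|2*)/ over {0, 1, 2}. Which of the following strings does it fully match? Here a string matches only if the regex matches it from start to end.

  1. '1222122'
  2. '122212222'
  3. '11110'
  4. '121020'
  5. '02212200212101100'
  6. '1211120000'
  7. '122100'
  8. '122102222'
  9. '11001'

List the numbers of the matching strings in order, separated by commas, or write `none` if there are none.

1 → match
2 → match
3 → no match
4 → no match
5 → no match — must start with '1'
6 → match
7 → no match
8 → no match
9 → no match

1, 2, 6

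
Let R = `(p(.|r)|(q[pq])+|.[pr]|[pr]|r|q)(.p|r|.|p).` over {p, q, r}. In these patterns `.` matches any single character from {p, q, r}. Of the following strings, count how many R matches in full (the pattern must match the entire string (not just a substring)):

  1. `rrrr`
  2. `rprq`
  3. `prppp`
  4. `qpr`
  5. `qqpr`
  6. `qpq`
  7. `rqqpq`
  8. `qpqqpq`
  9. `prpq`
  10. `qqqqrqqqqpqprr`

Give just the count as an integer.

8

1 → match
2 → match
3 → match
4 → match
5 → match
6 → match
7 → no match
8 → match
9 → match
10 → no match
Total matched: 8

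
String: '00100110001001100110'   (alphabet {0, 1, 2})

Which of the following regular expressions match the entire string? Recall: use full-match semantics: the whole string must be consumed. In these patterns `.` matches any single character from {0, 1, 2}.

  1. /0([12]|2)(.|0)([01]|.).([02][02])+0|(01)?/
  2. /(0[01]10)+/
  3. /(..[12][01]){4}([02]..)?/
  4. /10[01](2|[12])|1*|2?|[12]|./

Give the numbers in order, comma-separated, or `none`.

1 → no match
2 → match
3 → no match
4 → no match

2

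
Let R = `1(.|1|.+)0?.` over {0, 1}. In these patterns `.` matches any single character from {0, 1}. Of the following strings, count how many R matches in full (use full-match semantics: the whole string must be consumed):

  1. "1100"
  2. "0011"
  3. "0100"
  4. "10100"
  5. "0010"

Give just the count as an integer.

2

1 → match
2 → no match — must start with "1"
3 → no match — must start with "1"
4 → match
5 → no match — must start with "1"
Total matched: 2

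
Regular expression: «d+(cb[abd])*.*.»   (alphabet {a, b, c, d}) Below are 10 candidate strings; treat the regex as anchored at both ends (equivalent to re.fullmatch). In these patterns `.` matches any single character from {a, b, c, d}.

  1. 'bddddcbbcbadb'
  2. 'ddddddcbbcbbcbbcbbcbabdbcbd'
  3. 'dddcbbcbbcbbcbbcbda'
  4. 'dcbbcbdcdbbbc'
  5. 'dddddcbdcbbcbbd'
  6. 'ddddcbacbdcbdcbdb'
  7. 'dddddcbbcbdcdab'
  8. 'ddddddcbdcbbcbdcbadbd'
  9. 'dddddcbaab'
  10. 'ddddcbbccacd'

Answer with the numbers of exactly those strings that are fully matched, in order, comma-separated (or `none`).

2, 3, 4, 5, 6, 7, 8, 9, 10

1 → no match — must start with 'd'
2 → match
3 → match
4 → match
5 → match
6 → match
7 → match
8 → match
9 → match
10 → match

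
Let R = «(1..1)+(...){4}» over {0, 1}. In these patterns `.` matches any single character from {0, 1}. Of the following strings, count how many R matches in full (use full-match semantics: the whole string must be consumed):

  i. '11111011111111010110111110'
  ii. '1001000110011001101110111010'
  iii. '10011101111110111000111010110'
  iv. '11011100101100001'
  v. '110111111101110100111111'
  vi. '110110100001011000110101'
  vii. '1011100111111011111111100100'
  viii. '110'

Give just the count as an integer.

2

i → no match
ii → no match
iii → no match
iv → no match
v → match
vi → no match
vii → match
viii → no match
Total matched: 2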